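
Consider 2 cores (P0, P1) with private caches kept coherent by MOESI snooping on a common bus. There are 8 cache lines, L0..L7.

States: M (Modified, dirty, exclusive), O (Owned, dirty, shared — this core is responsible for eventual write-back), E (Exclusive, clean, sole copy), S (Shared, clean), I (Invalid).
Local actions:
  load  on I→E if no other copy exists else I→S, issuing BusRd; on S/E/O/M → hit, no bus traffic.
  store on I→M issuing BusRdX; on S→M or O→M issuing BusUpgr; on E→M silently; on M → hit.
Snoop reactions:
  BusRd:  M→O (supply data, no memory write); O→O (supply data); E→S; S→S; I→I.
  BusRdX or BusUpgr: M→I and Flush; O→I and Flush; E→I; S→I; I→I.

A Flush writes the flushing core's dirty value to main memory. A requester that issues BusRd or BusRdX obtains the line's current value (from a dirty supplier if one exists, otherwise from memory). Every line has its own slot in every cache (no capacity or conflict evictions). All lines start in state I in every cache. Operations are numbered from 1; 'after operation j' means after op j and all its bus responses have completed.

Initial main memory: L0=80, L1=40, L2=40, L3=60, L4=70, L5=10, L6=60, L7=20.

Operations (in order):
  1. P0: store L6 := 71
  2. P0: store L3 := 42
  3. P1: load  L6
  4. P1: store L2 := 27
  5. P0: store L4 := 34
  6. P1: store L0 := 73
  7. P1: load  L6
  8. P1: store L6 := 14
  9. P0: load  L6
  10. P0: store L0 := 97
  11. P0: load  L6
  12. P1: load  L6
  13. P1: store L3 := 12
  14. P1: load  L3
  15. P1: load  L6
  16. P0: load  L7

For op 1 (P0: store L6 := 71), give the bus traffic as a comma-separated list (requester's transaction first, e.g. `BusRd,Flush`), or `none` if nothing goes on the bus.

[1] P0: store L6 := 71 | P0:M(71), P1:I | bus: BusRdX
[2] P0: store L3 := 42 | P0:M(42), P1:I | bus: BusRdX
[3] P1: load  L6 | P0:O(71), P1:S(71) | bus: BusRd
[4] P1: store L2 := 27 | P0:I, P1:M(27) | bus: BusRdX
[5] P0: store L4 := 34 | P0:M(34), P1:I | bus: BusRdX
[6] P1: store L0 := 73 | P0:I, P1:M(73) | bus: BusRdX
[7] P1: load  L6 | P0:O(71), P1:S(71) | bus: none
[8] P1: store L6 := 14 | P0:I, P1:M(14) | bus: BusUpgr,Flush
[9] P0: load  L6 | P0:S(14), P1:O(14) | bus: BusRd
[10] P0: store L0 := 97 | P0:M(97), P1:I | bus: BusRdX,Flush
[11] P0: load  L6 | P0:S(14), P1:O(14) | bus: none
[12] P1: load  L6 | P0:S(14), P1:O(14) | bus: none
[13] P1: store L3 := 12 | P0:I, P1:M(12) | bus: BusRdX,Flush
[14] P1: load  L3 | P0:I, P1:M(12) | bus: none
[15] P1: load  L6 | P0:S(14), P1:O(14) | bus: none
[16] P0: load  L7 | P0:E(20), P1:I | bus: BusRd

bus = BusRdX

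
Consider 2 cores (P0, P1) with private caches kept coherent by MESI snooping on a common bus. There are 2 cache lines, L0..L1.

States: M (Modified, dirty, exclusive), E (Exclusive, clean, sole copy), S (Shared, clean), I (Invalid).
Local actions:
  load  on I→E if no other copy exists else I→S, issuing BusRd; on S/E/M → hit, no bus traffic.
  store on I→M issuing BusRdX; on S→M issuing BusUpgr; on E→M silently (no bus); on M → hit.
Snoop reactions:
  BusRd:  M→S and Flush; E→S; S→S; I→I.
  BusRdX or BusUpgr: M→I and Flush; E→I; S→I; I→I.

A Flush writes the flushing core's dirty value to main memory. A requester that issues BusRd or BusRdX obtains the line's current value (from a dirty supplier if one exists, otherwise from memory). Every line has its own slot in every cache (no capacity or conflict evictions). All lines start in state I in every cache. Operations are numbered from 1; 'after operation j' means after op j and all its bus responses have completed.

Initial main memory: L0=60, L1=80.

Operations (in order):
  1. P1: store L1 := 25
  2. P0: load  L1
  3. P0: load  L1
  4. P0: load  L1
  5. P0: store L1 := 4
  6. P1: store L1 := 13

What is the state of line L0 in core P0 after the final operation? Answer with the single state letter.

state = I

1. P1: store L1 := 25  bus=[BusRdX]  L1: P0=I P1=M  mem[L1]=80
2. P0: load  L1  bus=[BusRd,Flush]  L1: P0=S P1=S  mem[L1]=25
3. P0: load  L1  bus=[-]  L1: P0=S P1=S  mem[L1]=25
4. P0: load  L1  bus=[-]  L1: P0=S P1=S  mem[L1]=25
5. P0: store L1 := 4  bus=[BusUpgr]  L1: P0=M P1=I  mem[L1]=25
6. P1: store L1 := 13  bus=[BusRdX,Flush]  L1: P0=I P1=M  mem[L1]=4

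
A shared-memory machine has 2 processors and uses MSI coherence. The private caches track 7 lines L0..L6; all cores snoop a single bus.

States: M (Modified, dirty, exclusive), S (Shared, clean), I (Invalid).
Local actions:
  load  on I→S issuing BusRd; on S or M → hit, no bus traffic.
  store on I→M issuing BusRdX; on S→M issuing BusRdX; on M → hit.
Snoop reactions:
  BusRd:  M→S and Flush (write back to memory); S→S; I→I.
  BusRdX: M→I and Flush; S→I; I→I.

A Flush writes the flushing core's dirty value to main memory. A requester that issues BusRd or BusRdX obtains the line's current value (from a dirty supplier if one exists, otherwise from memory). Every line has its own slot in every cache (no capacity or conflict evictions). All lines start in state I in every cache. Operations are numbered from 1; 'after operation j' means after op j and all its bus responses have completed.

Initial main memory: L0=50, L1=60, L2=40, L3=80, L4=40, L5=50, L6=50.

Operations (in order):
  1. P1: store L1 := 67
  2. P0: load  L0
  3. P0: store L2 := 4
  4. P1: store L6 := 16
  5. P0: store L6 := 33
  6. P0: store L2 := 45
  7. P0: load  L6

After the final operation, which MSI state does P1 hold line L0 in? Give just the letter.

state = I

[1] P1: store L1 := 67 | P0:I, P1:M(67) | bus: BusRdX
[2] P0: load  L0 | P0:S(50), P1:I | bus: BusRd
[3] P0: store L2 := 4 | P0:M(4), P1:I | bus: BusRdX
[4] P1: store L6 := 16 | P0:I, P1:M(16) | bus: BusRdX
[5] P0: store L6 := 33 | P0:M(33), P1:I | bus: BusRdX,Flush
[6] P0: store L2 := 45 | P0:M(45), P1:I | bus: none
[7] P0: load  L6 | P0:M(33), P1:I | bus: none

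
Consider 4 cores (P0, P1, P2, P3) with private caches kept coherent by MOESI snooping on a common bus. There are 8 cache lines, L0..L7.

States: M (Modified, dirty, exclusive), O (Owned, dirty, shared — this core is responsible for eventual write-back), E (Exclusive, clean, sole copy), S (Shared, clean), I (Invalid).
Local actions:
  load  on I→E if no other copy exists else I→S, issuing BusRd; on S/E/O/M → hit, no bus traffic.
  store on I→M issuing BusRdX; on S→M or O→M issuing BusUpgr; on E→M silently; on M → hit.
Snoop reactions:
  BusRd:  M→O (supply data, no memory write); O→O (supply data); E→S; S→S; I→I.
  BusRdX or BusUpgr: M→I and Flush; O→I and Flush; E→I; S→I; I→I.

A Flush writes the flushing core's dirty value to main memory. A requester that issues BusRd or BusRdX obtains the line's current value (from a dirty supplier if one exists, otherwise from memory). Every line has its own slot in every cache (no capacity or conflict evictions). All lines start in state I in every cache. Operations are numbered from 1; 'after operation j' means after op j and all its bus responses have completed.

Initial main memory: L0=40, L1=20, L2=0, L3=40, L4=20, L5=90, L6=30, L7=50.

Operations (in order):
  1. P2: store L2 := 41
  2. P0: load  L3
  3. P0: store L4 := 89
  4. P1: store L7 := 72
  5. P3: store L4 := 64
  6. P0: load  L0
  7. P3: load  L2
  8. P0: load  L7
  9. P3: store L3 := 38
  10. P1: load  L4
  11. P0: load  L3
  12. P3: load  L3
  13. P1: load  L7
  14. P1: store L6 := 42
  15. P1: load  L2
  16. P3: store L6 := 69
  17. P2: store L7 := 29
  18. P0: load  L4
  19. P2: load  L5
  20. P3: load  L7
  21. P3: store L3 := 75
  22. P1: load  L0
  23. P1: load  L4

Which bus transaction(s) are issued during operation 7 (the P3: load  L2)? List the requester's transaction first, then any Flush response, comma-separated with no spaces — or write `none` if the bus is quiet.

  op1 P2: store L2 := 41 → I/I/M/I on L2; bus BusRdX; mem=0
  op2 P0: load  L3 → E/I/I/I on L3; bus BusRd; mem=40
  op3 P0: store L4 := 89 → M/I/I/I on L4; bus BusRdX; mem=20
  op4 P1: store L7 := 72 → I/M/I/I on L7; bus BusRdX; mem=50
  op5 P3: store L4 := 64 → I/I/I/M on L4; bus BusRdX Flush; mem=89
  op6 P0: load  L0 → E/I/I/I on L0; bus BusRd; mem=40
  op7 P3: load  L2 → I/I/O/S on L2; bus BusRd; mem=0
  op8 P0: load  L7 → S/O/I/I on L7; bus BusRd; mem=50
  op9 P3: store L3 := 38 → I/I/I/M on L3; bus BusRdX; mem=40
  op10 P1: load  L4 → I/S/I/O on L4; bus BusRd; mem=89
  op11 P0: load  L3 → S/I/I/O on L3; bus BusRd; mem=40
  op12 P3: load  L3 → S/I/I/O on L3; bus (none); mem=40
  op13 P1: load  L7 → S/O/I/I on L7; bus (none); mem=50
  op14 P1: store L6 := 42 → I/M/I/I on L6; bus BusRdX; mem=30
  op15 P1: load  L2 → I/S/O/S on L2; bus BusRd; mem=0
  op16 P3: store L6 := 69 → I/I/I/M on L6; bus BusRdX Flush; mem=42
  op17 P2: store L7 := 29 → I/I/M/I on L7; bus BusRdX Flush; mem=72
  op18 P0: load  L4 → S/S/I/O on L4; bus BusRd; mem=89
  op19 P2: load  L5 → I/I/E/I on L5; bus BusRd; mem=90
  op20 P3: load  L7 → I/I/O/S on L7; bus BusRd; mem=72
  op21 P3: store L3 := 75 → I/I/I/M on L3; bus BusUpgr; mem=40
  op22 P1: load  L0 → S/S/I/I on L0; bus BusRd; mem=40
  op23 P1: load  L4 → S/S/I/O on L4; bus (none); mem=89

bus = BusRd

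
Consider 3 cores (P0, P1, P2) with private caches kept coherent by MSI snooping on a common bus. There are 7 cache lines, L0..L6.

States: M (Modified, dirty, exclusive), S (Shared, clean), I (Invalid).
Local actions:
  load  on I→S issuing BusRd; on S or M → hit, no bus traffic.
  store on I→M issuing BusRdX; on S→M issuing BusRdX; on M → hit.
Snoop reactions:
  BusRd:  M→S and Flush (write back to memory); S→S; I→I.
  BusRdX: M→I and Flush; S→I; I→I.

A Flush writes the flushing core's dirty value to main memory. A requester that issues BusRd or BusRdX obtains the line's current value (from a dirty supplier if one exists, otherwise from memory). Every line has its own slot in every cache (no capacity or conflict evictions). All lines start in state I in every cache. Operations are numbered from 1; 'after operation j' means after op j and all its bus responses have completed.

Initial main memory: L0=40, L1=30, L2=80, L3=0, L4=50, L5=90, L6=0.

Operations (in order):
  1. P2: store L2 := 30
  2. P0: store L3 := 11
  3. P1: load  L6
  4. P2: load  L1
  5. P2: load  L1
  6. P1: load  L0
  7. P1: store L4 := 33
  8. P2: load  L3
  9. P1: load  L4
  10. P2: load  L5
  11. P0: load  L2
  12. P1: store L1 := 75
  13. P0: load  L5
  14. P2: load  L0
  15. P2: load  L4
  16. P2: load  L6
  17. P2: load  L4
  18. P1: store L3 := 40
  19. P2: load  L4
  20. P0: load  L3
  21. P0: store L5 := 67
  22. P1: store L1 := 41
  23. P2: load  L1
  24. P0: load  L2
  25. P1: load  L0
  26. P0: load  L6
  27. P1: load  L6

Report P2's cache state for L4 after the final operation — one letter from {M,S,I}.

step 1: P2: store L2 := 30  ⟶  IIM  (L2)  txn=BusRdX  M[L2]=80
step 2: P0: store L3 := 11  ⟶  MII  (L3)  txn=BusRdX  M[L3]=0
step 3: P1: load  L6  ⟶  ISI  (L6)  txn=BusRd  M[L6]=0
step 4: P2: load  L1  ⟶  IIS  (L1)  txn=BusRd  M[L1]=30
step 5: P2: load  L1  ⟶  IIS  (L1)  txn=∅  M[L1]=30
step 6: P1: load  L0  ⟶  ISI  (L0)  txn=BusRd  M[L0]=40
step 7: P1: store L4 := 33  ⟶  IMI  (L4)  txn=BusRdX  M[L4]=50
step 8: P2: load  L3  ⟶  SIS  (L3)  txn=BusRd+Flush  M[L3]=11
step 9: P1: load  L4  ⟶  IMI  (L4)  txn=∅  M[L4]=50
step 10: P2: load  L5  ⟶  IIS  (L5)  txn=BusRd  M[L5]=90
step 11: P0: load  L2  ⟶  SIS  (L2)  txn=BusRd+Flush  M[L2]=30
step 12: P1: store L1 := 75  ⟶  IMI  (L1)  txn=BusRdX  M[L1]=30
step 13: P0: load  L5  ⟶  SIS  (L5)  txn=BusRd  M[L5]=90
step 14: P2: load  L0  ⟶  ISS  (L0)  txn=BusRd  M[L0]=40
step 15: P2: load  L4  ⟶  ISS  (L4)  txn=BusRd+Flush  M[L4]=33
step 16: P2: load  L6  ⟶  ISS  (L6)  txn=BusRd  M[L6]=0
step 17: P2: load  L4  ⟶  ISS  (L4)  txn=∅  M[L4]=33
step 18: P1: store L3 := 40  ⟶  IMI  (L3)  txn=BusRdX  M[L3]=11
step 19: P2: load  L4  ⟶  ISS  (L4)  txn=∅  M[L4]=33
step 20: P0: load  L3  ⟶  SSI  (L3)  txn=BusRd+Flush  M[L3]=40
step 21: P0: store L5 := 67  ⟶  MII  (L5)  txn=BusRdX  M[L5]=90
step 22: P1: store L1 := 41  ⟶  IMI  (L1)  txn=∅  M[L1]=30
step 23: P2: load  L1  ⟶  ISS  (L1)  txn=BusRd+Flush  M[L1]=41
step 24: P0: load  L2  ⟶  SIS  (L2)  txn=∅  M[L2]=30
step 25: P1: load  L0  ⟶  ISS  (L0)  txn=∅  M[L0]=40
step 26: P0: load  L6  ⟶  SSS  (L6)  txn=BusRd  M[L6]=0
step 27: P1: load  L6  ⟶  SSS  (L6)  txn=∅  M[L6]=0

state = S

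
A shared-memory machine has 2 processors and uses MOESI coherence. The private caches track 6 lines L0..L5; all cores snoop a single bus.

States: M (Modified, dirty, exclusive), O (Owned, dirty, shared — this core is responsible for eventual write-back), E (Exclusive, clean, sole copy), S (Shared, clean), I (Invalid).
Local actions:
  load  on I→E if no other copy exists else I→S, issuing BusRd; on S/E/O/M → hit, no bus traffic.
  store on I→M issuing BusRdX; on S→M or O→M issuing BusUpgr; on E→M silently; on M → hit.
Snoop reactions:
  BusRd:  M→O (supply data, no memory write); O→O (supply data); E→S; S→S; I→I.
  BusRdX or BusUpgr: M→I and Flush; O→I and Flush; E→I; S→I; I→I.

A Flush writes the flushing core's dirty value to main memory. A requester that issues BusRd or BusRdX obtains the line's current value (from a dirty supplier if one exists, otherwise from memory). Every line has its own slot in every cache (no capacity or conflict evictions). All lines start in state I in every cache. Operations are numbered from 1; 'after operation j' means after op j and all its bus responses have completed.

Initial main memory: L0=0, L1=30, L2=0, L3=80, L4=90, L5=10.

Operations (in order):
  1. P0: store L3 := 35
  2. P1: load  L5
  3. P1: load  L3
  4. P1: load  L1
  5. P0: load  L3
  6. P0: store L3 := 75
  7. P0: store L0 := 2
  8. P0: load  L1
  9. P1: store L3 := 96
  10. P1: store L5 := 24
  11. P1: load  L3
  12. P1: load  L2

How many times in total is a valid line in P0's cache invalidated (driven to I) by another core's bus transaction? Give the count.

[1] P0: store L3 := 35 | P0:M(35), P1:I | bus: BusRdX
[2] P1: load  L5 | P0:I, P1:E(10) | bus: BusRd
[3] P1: load  L3 | P0:O(35), P1:S(35) | bus: BusRd
[4] P1: load  L1 | P0:I, P1:E(30) | bus: BusRd
[5] P0: load  L3 | P0:O(35), P1:S(35) | bus: none
[6] P0: store L3 := 75 | P0:M(75), P1:I | bus: BusUpgr
[7] P0: store L0 := 2 | P0:M(2), P1:I | bus: BusRdX
[8] P0: load  L1 | P0:S(30), P1:S(30) | bus: BusRd
[9] P1: store L3 := 96 | P0:I, P1:M(96) | bus: BusRdX,Flush
[10] P1: store L5 := 24 | P0:I, P1:M(24) | bus: none
[11] P1: load  L3 | P0:I, P1:M(96) | bus: none
[12] P1: load  L2 | P0:I, P1:E(0) | bus: BusRd

invalidations = 1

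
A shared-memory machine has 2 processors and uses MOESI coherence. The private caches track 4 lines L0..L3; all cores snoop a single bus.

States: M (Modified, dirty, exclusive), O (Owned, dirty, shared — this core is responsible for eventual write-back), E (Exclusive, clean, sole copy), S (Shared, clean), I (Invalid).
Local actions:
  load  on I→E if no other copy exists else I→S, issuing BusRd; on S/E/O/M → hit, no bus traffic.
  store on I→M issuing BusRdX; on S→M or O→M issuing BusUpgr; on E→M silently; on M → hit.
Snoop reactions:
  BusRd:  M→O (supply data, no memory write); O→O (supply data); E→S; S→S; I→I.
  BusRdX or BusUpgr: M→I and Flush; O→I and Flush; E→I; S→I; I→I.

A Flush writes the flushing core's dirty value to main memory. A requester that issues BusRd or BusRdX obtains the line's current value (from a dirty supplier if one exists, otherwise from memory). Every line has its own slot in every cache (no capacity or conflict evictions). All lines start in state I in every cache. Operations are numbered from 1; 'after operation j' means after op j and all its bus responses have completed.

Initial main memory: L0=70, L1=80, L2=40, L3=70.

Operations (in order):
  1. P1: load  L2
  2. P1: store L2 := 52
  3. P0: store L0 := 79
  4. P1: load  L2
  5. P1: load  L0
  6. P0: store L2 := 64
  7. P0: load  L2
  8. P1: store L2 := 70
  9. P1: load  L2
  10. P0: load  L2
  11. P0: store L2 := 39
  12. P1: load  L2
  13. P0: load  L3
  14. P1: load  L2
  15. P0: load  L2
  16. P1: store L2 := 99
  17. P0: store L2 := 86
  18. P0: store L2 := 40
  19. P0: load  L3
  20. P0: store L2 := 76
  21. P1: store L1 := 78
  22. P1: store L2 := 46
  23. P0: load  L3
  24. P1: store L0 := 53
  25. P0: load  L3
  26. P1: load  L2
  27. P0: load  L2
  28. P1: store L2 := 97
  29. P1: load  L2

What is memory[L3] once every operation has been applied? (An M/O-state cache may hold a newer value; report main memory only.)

memory[L3] = 70

  op1 P1: load  L2 → I/E on L2; bus BusRd; mem=40
  op2 P1: store L2 := 52 → I/M on L2; bus (none); mem=40
  op3 P0: store L0 := 79 → M/I on L0; bus BusRdX; mem=70
  op4 P1: load  L2 → I/M on L2; bus (none); mem=40
  op5 P1: load  L0 → O/S on L0; bus BusRd; mem=70
  op6 P0: store L2 := 64 → M/I on L2; bus BusRdX Flush; mem=52
  op7 P0: load  L2 → M/I on L2; bus (none); mem=52
  op8 P1: store L2 := 70 → I/M on L2; bus BusRdX Flush; mem=64
  op9 P1: load  L2 → I/M on L2; bus (none); mem=64
  op10 P0: load  L2 → S/O on L2; bus BusRd; mem=64
  op11 P0: store L2 := 39 → M/I on L2; bus BusUpgr Flush; mem=70
  op12 P1: load  L2 → O/S on L2; bus BusRd; mem=70
  op13 P0: load  L3 → E/I on L3; bus BusRd; mem=70
  op14 P1: load  L2 → O/S on L2; bus (none); mem=70
  op15 P0: load  L2 → O/S on L2; bus (none); mem=70
  op16 P1: store L2 := 99 → I/M on L2; bus BusUpgr Flush; mem=39
  op17 P0: store L2 := 86 → M/I on L2; bus BusRdX Flush; mem=99
  op18 P0: store L2 := 40 → M/I on L2; bus (none); mem=99
  op19 P0: load  L3 → E/I on L3; bus (none); mem=70
  op20 P0: store L2 := 76 → M/I on L2; bus (none); mem=99
  op21 P1: store L1 := 78 → I/M on L1; bus BusRdX; mem=80
  op22 P1: store L2 := 46 → I/M on L2; bus BusRdX Flush; mem=76
  op23 P0: load  L3 → E/I on L3; bus (none); mem=70
  op24 P1: store L0 := 53 → I/M on L0; bus BusUpgr Flush; mem=79
  op25 P0: load  L3 → E/I on L3; bus (none); mem=70
  op26 P1: load  L2 → I/M on L2; bus (none); mem=76
  op27 P0: load  L2 → S/O on L2; bus BusRd; mem=76
  op28 P1: store L2 := 97 → I/M on L2; bus BusUpgr; mem=76
  op29 P1: load  L2 → I/M on L2; bus (none); mem=76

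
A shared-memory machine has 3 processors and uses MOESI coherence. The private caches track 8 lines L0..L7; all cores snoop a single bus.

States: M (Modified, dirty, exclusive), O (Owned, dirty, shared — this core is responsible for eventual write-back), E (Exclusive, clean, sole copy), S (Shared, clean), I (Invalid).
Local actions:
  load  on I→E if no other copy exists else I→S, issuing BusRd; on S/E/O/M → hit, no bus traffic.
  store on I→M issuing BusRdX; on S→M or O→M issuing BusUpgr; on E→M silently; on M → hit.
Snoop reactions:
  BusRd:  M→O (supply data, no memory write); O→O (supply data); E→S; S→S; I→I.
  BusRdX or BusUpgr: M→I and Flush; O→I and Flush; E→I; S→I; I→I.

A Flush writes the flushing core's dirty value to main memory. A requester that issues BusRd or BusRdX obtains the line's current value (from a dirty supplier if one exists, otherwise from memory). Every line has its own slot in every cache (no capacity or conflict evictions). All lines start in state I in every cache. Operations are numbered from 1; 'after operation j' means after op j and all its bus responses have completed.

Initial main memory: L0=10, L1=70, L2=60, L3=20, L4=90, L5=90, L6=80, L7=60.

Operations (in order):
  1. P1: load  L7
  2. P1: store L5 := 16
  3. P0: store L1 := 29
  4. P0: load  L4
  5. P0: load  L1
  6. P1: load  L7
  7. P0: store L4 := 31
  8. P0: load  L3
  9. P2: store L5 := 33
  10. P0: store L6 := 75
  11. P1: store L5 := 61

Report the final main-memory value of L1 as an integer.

step 1: P1: load  L7  ⟶  IEI  (L7)  txn=BusRd  M[L7]=60
step 2: P1: store L5 := 16  ⟶  IMI  (L5)  txn=BusRdX  M[L5]=90
step 3: P0: store L1 := 29  ⟶  MII  (L1)  txn=BusRdX  M[L1]=70
step 4: P0: load  L4  ⟶  EII  (L4)  txn=BusRd  M[L4]=90
step 5: P0: load  L1  ⟶  MII  (L1)  txn=∅  M[L1]=70
step 6: P1: load  L7  ⟶  IEI  (L7)  txn=∅  M[L7]=60
step 7: P0: store L4 := 31  ⟶  MII  (L4)  txn=∅  M[L4]=90
step 8: P0: load  L3  ⟶  EII  (L3)  txn=BusRd  M[L3]=20
step 9: P2: store L5 := 33  ⟶  IIM  (L5)  txn=BusRdX+Flush  M[L5]=16
step 10: P0: store L6 := 75  ⟶  MII  (L6)  txn=BusRdX  M[L6]=80
step 11: P1: store L5 := 61  ⟶  IMI  (L5)  txn=BusRdX+Flush  M[L5]=33

memory[L1] = 70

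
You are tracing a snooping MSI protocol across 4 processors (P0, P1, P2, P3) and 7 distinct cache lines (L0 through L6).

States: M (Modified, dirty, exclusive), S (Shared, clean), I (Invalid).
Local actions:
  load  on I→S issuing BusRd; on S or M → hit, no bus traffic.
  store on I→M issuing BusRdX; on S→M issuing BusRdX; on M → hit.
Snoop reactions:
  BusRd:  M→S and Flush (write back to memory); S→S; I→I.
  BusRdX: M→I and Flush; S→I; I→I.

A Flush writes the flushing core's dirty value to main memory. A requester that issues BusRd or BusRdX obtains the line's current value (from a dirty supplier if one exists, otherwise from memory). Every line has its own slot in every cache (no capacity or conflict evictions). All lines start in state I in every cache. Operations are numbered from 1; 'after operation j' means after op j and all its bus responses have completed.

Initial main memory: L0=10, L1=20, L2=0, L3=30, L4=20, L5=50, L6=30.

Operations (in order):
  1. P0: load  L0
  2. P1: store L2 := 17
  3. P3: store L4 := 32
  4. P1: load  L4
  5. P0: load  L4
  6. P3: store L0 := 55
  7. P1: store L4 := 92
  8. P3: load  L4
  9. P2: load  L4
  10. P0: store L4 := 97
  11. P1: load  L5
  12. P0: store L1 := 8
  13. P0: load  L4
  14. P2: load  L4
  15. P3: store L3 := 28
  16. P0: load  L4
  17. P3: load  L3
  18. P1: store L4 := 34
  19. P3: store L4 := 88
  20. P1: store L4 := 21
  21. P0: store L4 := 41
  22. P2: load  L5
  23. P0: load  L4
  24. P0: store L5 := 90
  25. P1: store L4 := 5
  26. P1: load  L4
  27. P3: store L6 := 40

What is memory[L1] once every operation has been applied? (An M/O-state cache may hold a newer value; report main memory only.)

memory[L1] = 20

  op1 P0: load  L0 → S/I/I/I on L0; bus BusRd; mem=10
  op2 P1: store L2 := 17 → I/M/I/I on L2; bus BusRdX; mem=0
  op3 P3: store L4 := 32 → I/I/I/M on L4; bus BusRdX; mem=20
  op4 P1: load  L4 → I/S/I/S on L4; bus BusRd Flush; mem=32
  op5 P0: load  L4 → S/S/I/S on L4; bus BusRd; mem=32
  op6 P3: store L0 := 55 → I/I/I/M on L0; bus BusRdX; mem=10
  op7 P1: store L4 := 92 → I/M/I/I on L4; bus BusRdX; mem=32
  op8 P3: load  L4 → I/S/I/S on L4; bus BusRd Flush; mem=92
  op9 P2: load  L4 → I/S/S/S on L4; bus BusRd; mem=92
  op10 P0: store L4 := 97 → M/I/I/I on L4; bus BusRdX; mem=92
  op11 P1: load  L5 → I/S/I/I on L5; bus BusRd; mem=50
  op12 P0: store L1 := 8 → M/I/I/I on L1; bus BusRdX; mem=20
  op13 P0: load  L4 → M/I/I/I on L4; bus (none); mem=92
  op14 P2: load  L4 → S/I/S/I on L4; bus BusRd Flush; mem=97
  op15 P3: store L3 := 28 → I/I/I/M on L3; bus BusRdX; mem=30
  op16 P0: load  L4 → S/I/S/I on L4; bus (none); mem=97
  op17 P3: load  L3 → I/I/I/M on L3; bus (none); mem=30
  op18 P1: store L4 := 34 → I/M/I/I on L4; bus BusRdX; mem=97
  op19 P3: store L4 := 88 → I/I/I/M on L4; bus BusRdX Flush; mem=34
  op20 P1: store L4 := 21 → I/M/I/I on L4; bus BusRdX Flush; mem=88
  op21 P0: store L4 := 41 → M/I/I/I on L4; bus BusRdX Flush; mem=21
  op22 P2: load  L5 → I/S/S/I on L5; bus BusRd; mem=50
  op23 P0: load  L4 → M/I/I/I on L4; bus (none); mem=21
  op24 P0: store L5 := 90 → M/I/I/I on L5; bus BusRdX; mem=50
  op25 P1: store L4 := 5 → I/M/I/I on L4; bus BusRdX Flush; mem=41
  op26 P1: load  L4 → I/M/I/I on L4; bus (none); mem=41
  op27 P3: store L6 := 40 → I/I/I/M on L6; bus BusRdX; mem=30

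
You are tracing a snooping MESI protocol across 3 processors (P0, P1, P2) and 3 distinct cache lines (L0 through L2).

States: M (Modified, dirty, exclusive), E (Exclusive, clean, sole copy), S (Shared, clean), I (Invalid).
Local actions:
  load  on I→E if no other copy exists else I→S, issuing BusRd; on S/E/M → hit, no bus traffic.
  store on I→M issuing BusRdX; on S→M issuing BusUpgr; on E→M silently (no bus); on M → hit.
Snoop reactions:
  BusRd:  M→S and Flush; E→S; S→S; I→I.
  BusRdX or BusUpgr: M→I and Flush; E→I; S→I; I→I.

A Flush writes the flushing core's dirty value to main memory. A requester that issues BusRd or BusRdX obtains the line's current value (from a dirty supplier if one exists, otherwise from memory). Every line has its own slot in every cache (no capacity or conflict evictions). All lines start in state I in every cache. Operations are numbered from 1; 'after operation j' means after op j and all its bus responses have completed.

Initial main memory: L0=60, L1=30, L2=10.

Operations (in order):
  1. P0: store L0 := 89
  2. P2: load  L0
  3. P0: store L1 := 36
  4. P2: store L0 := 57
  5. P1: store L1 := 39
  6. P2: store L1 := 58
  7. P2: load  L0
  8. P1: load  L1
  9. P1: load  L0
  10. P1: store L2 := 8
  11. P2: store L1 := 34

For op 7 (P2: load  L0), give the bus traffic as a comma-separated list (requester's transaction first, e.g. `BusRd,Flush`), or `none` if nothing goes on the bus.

bus = none

1. P0: store L0 := 89  bus=[BusRdX]  L0: P0=M P1=I P2=I  mem[L0]=60
2. P2: load  L0  bus=[BusRd,Flush]  L0: P0=S P1=I P2=S  mem[L0]=89
3. P0: store L1 := 36  bus=[BusRdX]  L1: P0=M P1=I P2=I  mem[L1]=30
4. P2: store L0 := 57  bus=[BusUpgr]  L0: P0=I P1=I P2=M  mem[L0]=89
5. P1: store L1 := 39  bus=[BusRdX,Flush]  L1: P0=I P1=M P2=I  mem[L1]=36
6. P2: store L1 := 58  bus=[BusRdX,Flush]  L1: P0=I P1=I P2=M  mem[L1]=39
7. P2: load  L0  bus=[-]  L0: P0=I P1=I P2=M  mem[L0]=89
8. P1: load  L1  bus=[BusRd,Flush]  L1: P0=I P1=S P2=S  mem[L1]=58
9. P1: load  L0  bus=[BusRd,Flush]  L0: P0=I P1=S P2=S  mem[L0]=57
10. P1: store L2 := 8  bus=[BusRdX]  L2: P0=I P1=M P2=I  mem[L2]=10
11. P2: store L1 := 34  bus=[BusUpgr]  L1: P0=I P1=I P2=M  mem[L1]=58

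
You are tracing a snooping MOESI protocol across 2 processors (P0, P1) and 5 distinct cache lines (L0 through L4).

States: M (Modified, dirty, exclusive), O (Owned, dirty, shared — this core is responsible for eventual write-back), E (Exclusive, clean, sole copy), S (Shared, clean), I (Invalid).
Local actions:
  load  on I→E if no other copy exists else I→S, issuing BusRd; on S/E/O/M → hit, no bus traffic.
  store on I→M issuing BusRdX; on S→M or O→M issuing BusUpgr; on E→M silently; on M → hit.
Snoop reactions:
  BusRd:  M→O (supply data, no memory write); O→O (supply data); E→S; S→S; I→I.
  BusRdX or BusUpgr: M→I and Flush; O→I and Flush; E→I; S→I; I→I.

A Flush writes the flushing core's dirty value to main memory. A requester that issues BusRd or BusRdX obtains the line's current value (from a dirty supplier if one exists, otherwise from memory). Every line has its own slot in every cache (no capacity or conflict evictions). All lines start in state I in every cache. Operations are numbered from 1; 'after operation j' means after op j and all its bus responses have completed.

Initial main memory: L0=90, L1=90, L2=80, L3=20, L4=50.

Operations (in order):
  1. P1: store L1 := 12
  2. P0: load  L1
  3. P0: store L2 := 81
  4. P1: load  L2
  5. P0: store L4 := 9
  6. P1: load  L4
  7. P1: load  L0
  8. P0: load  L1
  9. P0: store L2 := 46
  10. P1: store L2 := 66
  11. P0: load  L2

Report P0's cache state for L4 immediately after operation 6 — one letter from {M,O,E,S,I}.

state = O

[1] P1: store L1 := 12 | P0:I, P1:M(12) | bus: BusRdX
[2] P0: load  L1 | P0:S(12), P1:O(12) | bus: BusRd
[3] P0: store L2 := 81 | P0:M(81), P1:I | bus: BusRdX
[4] P1: load  L2 | P0:O(81), P1:S(81) | bus: BusRd
[5] P0: store L4 := 9 | P0:M(9), P1:I | bus: BusRdX
[6] P1: load  L4 | P0:O(9), P1:S(9) | bus: BusRd
[7] P1: load  L0 | P0:I, P1:E(90) | bus: BusRd
[8] P0: load  L1 | P0:S(12), P1:O(12) | bus: none
[9] P0: store L2 := 46 | P0:M(46), P1:I | bus: BusUpgr
[10] P1: store L2 := 66 | P0:I, P1:M(66) | bus: BusRdX,Flush
[11] P0: load  L2 | P0:S(66), P1:O(66) | bus: BusRd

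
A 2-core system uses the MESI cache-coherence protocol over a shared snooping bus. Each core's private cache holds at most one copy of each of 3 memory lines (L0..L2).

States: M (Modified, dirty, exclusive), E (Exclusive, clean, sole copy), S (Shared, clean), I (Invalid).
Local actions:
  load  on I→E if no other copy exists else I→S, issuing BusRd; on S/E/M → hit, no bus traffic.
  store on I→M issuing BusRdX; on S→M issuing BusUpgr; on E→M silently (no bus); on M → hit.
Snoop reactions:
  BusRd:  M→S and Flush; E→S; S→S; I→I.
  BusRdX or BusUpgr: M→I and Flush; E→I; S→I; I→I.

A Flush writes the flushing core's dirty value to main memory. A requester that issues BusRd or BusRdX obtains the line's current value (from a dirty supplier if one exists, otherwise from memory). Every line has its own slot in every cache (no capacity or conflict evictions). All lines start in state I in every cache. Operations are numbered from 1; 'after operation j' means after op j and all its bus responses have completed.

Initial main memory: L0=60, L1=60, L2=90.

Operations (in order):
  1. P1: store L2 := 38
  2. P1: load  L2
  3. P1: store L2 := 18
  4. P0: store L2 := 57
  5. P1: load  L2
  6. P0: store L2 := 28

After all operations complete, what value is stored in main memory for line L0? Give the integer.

memory[L0] = 60

[1] P1: store L2 := 38 | P0:I, P1:M(38) | bus: BusRdX
[2] P1: load  L2 | P0:I, P1:M(38) | bus: none
[3] P1: store L2 := 18 | P0:I, P1:M(18) | bus: none
[4] P0: store L2 := 57 | P0:M(57), P1:I | bus: BusRdX,Flush
[5] P1: load  L2 | P0:S(57), P1:S(57) | bus: BusRd,Flush
[6] P0: store L2 := 28 | P0:M(28), P1:I | bus: BusUpgr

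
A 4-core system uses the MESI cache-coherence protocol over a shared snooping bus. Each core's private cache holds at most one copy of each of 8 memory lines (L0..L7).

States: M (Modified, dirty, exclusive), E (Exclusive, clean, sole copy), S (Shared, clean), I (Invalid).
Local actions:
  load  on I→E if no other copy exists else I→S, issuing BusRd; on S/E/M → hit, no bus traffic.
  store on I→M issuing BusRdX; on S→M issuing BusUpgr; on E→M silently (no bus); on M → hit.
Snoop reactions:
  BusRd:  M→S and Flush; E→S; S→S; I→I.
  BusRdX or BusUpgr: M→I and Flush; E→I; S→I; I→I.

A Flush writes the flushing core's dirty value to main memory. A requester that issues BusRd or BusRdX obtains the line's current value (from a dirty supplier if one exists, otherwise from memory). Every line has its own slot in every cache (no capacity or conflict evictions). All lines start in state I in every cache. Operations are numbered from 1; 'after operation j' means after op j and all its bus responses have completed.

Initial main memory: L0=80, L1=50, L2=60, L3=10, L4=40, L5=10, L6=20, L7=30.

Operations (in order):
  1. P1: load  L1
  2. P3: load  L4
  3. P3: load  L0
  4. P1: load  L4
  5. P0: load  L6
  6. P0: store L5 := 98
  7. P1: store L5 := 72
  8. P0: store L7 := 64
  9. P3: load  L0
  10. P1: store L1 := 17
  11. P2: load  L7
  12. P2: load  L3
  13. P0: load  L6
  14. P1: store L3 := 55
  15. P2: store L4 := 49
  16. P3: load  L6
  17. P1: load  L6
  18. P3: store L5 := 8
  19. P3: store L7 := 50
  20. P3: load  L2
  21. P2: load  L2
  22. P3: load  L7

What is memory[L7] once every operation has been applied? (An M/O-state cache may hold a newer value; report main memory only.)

[1] P1: load  L1 | P0:I, P1:E(50), P2:I, P3:I | bus: BusRd
[2] P3: load  L4 | P0:I, P1:I, P2:I, P3:E(40) | bus: BusRd
[3] P3: load  L0 | P0:I, P1:I, P2:I, P3:E(80) | bus: BusRd
[4] P1: load  L4 | P0:I, P1:S(40), P2:I, P3:S(40) | bus: BusRd
[5] P0: load  L6 | P0:E(20), P1:I, P2:I, P3:I | bus: BusRd
[6] P0: store L5 := 98 | P0:M(98), P1:I, P2:I, P3:I | bus: BusRdX
[7] P1: store L5 := 72 | P0:I, P1:M(72), P2:I, P3:I | bus: BusRdX,Flush
[8] P0: store L7 := 64 | P0:M(64), P1:I, P2:I, P3:I | bus: BusRdX
[9] P3: load  L0 | P0:I, P1:I, P2:I, P3:E(80) | bus: none
[10] P1: store L1 := 17 | P0:I, P1:M(17), P2:I, P3:I | bus: none
[11] P2: load  L7 | P0:S(64), P1:I, P2:S(64), P3:I | bus: BusRd,Flush
[12] P2: load  L3 | P0:I, P1:I, P2:E(10), P3:I | bus: BusRd
[13] P0: load  L6 | P0:E(20), P1:I, P2:I, P3:I | bus: none
[14] P1: store L3 := 55 | P0:I, P1:M(55), P2:I, P3:I | bus: BusRdX
[15] P2: store L4 := 49 | P0:I, P1:I, P2:M(49), P3:I | bus: BusRdX
[16] P3: load  L6 | P0:S(20), P1:I, P2:I, P3:S(20) | bus: BusRd
[17] P1: load  L6 | P0:S(20), P1:S(20), P2:I, P3:S(20) | bus: BusRd
[18] P3: store L5 := 8 | P0:I, P1:I, P2:I, P3:M(8) | bus: BusRdX,Flush
[19] P3: store L7 := 50 | P0:I, P1:I, P2:I, P3:M(50) | bus: BusRdX
[20] P3: load  L2 | P0:I, P1:I, P2:I, P3:E(60) | bus: BusRd
[21] P2: load  L2 | P0:I, P1:I, P2:S(60), P3:S(60) | bus: BusRd
[22] P3: load  L7 | P0:I, P1:I, P2:I, P3:M(50) | bus: none

memory[L7] = 64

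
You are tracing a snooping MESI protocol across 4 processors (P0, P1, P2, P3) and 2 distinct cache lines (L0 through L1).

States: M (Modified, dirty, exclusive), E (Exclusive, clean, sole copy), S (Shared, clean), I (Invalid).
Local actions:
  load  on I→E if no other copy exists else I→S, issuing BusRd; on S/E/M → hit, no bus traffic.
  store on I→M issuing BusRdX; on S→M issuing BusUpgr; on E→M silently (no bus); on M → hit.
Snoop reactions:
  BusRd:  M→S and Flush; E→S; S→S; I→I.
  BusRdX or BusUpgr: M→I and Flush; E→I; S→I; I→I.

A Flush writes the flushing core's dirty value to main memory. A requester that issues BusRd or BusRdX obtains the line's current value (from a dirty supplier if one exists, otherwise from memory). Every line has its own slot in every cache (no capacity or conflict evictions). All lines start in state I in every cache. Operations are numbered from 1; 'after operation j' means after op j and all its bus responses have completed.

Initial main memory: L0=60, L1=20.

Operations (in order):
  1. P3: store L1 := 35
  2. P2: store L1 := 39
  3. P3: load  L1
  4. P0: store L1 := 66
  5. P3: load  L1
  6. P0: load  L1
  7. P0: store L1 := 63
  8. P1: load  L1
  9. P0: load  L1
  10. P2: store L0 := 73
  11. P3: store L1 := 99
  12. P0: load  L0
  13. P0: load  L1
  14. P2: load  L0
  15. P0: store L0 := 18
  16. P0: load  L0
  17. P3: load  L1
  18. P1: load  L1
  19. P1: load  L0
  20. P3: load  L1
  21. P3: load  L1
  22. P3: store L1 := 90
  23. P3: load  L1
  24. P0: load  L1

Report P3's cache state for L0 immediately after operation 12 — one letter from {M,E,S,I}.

state = I

  op1 P3: store L1 := 35 → I/I/I/M on L1; bus BusRdX; mem=20
  op2 P2: store L1 := 39 → I/I/M/I on L1; bus BusRdX Flush; mem=35
  op3 P3: load  L1 → I/I/S/S on L1; bus BusRd Flush; mem=39
  op4 P0: store L1 := 66 → M/I/I/I on L1; bus BusRdX; mem=39
  op5 P3: load  L1 → S/I/I/S on L1; bus BusRd Flush; mem=66
  op6 P0: load  L1 → S/I/I/S on L1; bus (none); mem=66
  op7 P0: store L1 := 63 → M/I/I/I on L1; bus BusUpgr; mem=66
  op8 P1: load  L1 → S/S/I/I on L1; bus BusRd Flush; mem=63
  op9 P0: load  L1 → S/S/I/I on L1; bus (none); mem=63
  op10 P2: store L0 := 73 → I/I/M/I on L0; bus BusRdX; mem=60
  op11 P3: store L1 := 99 → I/I/I/M on L1; bus BusRdX; mem=63
  op12 P0: load  L0 → S/I/S/I on L0; bus BusRd Flush; mem=73
  op13 P0: load  L1 → S/I/I/S on L1; bus BusRd Flush; mem=99
  op14 P2: load  L0 → S/I/S/I on L0; bus (none); mem=73
  op15 P0: store L0 := 18 → M/I/I/I on L0; bus BusUpgr; mem=73
  op16 P0: load  L0 → M/I/I/I on L0; bus (none); mem=73
  op17 P3: load  L1 → S/I/I/S on L1; bus (none); mem=99
  op18 P1: load  L1 → S/S/I/S on L1; bus BusRd; mem=99
  op19 P1: load  L0 → S/S/I/I on L0; bus BusRd Flush; mem=18
  op20 P3: load  L1 → S/S/I/S on L1; bus (none); mem=99
  op21 P3: load  L1 → S/S/I/S on L1; bus (none); mem=99
  op22 P3: store L1 := 90 → I/I/I/M on L1; bus BusUpgr; mem=99
  op23 P3: load  L1 → I/I/I/M on L1; bus (none); mem=99
  op24 P0: load  L1 → S/I/I/S on L1; bus BusRd Flush; mem=90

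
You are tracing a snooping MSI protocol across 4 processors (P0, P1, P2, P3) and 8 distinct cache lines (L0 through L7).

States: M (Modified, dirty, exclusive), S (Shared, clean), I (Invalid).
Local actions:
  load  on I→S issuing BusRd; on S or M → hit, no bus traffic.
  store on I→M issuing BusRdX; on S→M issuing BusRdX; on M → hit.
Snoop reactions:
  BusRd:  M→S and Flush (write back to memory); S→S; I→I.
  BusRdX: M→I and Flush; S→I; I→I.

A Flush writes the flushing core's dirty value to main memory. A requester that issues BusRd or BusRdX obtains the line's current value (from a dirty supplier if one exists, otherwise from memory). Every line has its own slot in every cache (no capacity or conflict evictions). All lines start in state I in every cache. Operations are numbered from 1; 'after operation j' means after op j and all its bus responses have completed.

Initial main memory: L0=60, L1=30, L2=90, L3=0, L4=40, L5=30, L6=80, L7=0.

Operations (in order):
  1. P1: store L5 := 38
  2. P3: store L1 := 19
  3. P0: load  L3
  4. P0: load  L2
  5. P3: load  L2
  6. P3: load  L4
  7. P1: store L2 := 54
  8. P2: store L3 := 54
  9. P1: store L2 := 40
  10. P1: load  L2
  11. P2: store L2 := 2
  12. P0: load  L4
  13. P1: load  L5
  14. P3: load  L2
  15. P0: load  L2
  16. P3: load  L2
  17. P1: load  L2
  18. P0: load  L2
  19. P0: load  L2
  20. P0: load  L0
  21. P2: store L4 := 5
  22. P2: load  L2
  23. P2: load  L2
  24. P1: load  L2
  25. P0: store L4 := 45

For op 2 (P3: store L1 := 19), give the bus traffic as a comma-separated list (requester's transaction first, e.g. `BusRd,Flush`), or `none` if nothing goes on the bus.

bus = BusRdX

  op1 P1: store L5 := 38 → I/M/I/I on L5; bus BusRdX; mem=30
  op2 P3: store L1 := 19 → I/I/I/M on L1; bus BusRdX; mem=30
  op3 P0: load  L3 → S/I/I/I on L3; bus BusRd; mem=0
  op4 P0: load  L2 → S/I/I/I on L2; bus BusRd; mem=90
  op5 P3: load  L2 → S/I/I/S on L2; bus BusRd; mem=90
  op6 P3: load  L4 → I/I/I/S on L4; bus BusRd; mem=40
  op7 P1: store L2 := 54 → I/M/I/I on L2; bus BusRdX; mem=90
  op8 P2: store L3 := 54 → I/I/M/I on L3; bus BusRdX; mem=0
  op9 P1: store L2 := 40 → I/M/I/I on L2; bus (none); mem=90
  op10 P1: load  L2 → I/M/I/I on L2; bus (none); mem=90
  op11 P2: store L2 := 2 → I/I/M/I on L2; bus BusRdX Flush; mem=40
  op12 P0: load  L4 → S/I/I/S on L4; bus BusRd; mem=40
  op13 P1: load  L5 → I/M/I/I on L5; bus (none); mem=30
  op14 P3: load  L2 → I/I/S/S on L2; bus BusRd Flush; mem=2
  op15 P0: load  L2 → S/I/S/S on L2; bus BusRd; mem=2
  op16 P3: load  L2 → S/I/S/S on L2; bus (none); mem=2
  op17 P1: load  L2 → S/S/S/S on L2; bus BusRd; mem=2
  op18 P0: load  L2 → S/S/S/S on L2; bus (none); mem=2
  op19 P0: load  L2 → S/S/S/S on L2; bus (none); mem=2
  op20 P0: load  L0 → S/I/I/I on L0; bus BusRd; mem=60
  op21 P2: store L4 := 5 → I/I/M/I on L4; bus BusRdX; mem=40
  op22 P2: load  L2 → S/S/S/S on L2; bus (none); mem=2
  op23 P2: load  L2 → S/S/S/S on L2; bus (none); mem=2
  op24 P1: load  L2 → S/S/S/S on L2; bus (none); mem=2
  op25 P0: store L4 := 45 → M/I/I/I on L4; bus BusRdX Flush; mem=5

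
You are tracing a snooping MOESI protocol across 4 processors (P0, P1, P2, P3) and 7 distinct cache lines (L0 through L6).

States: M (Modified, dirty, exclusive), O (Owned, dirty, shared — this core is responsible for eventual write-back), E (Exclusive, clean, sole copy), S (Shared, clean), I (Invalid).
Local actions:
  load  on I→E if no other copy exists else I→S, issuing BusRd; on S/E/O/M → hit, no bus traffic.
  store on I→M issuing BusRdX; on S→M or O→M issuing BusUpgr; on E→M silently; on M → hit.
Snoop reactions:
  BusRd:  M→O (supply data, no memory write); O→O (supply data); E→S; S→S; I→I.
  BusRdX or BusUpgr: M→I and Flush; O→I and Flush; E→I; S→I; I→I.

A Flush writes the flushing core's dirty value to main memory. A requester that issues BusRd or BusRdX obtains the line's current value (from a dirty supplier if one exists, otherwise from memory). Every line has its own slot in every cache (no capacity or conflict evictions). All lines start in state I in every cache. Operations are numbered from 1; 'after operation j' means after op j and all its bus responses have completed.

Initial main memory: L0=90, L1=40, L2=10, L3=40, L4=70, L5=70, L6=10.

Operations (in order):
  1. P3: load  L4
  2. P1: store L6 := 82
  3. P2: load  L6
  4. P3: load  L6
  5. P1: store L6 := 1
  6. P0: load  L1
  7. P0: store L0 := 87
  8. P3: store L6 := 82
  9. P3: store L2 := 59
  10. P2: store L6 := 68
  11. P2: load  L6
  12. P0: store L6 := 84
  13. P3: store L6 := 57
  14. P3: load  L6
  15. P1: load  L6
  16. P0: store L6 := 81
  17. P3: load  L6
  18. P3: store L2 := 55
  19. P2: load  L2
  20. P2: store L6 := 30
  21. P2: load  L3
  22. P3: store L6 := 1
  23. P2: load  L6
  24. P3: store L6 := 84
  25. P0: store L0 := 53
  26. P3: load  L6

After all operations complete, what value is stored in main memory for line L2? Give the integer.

[1] P3: load  L4 | P0:I, P1:I, P2:I, P3:E(70) | bus: BusRd
[2] P1: store L6 := 82 | P0:I, P1:M(82), P2:I, P3:I | bus: BusRdX
[3] P2: load  L6 | P0:I, P1:O(82), P2:S(82), P3:I | bus: BusRd
[4] P3: load  L6 | P0:I, P1:O(82), P2:S(82), P3:S(82) | bus: BusRd
[5] P1: store L6 := 1 | P0:I, P1:M(1), P2:I, P3:I | bus: BusUpgr
[6] P0: load  L1 | P0:E(40), P1:I, P2:I, P3:I | bus: BusRd
[7] P0: store L0 := 87 | P0:M(87), P1:I, P2:I, P3:I | bus: BusRdX
[8] P3: store L6 := 82 | P0:I, P1:I, P2:I, P3:M(82) | bus: BusRdX,Flush
[9] P3: store L2 := 59 | P0:I, P1:I, P2:I, P3:M(59) | bus: BusRdX
[10] P2: store L6 := 68 | P0:I, P1:I, P2:M(68), P3:I | bus: BusRdX,Flush
[11] P2: load  L6 | P0:I, P1:I, P2:M(68), P3:I | bus: none
[12] P0: store L6 := 84 | P0:M(84), P1:I, P2:I, P3:I | bus: BusRdX,Flush
[13] P3: store L6 := 57 | P0:I, P1:I, P2:I, P3:M(57) | bus: BusRdX,Flush
[14] P3: load  L6 | P0:I, P1:I, P2:I, P3:M(57) | bus: none
[15] P1: load  L6 | P0:I, P1:S(57), P2:I, P3:O(57) | bus: BusRd
[16] P0: store L6 := 81 | P0:M(81), P1:I, P2:I, P3:I | bus: BusRdX,Flush
[17] P3: load  L6 | P0:O(81), P1:I, P2:I, P3:S(81) | bus: BusRd
[18] P3: store L2 := 55 | P0:I, P1:I, P2:I, P3:M(55) | bus: none
[19] P2: load  L2 | P0:I, P1:I, P2:S(55), P3:O(55) | bus: BusRd
[20] P2: store L6 := 30 | P0:I, P1:I, P2:M(30), P3:I | bus: BusRdX,Flush
[21] P2: load  L3 | P0:I, P1:I, P2:E(40), P3:I | bus: BusRd
[22] P3: store L6 := 1 | P0:I, P1:I, P2:I, P3:M(1) | bus: BusRdX,Flush
[23] P2: load  L6 | P0:I, P1:I, P2:S(1), P3:O(1) | bus: BusRd
[24] P3: store L6 := 84 | P0:I, P1:I, P2:I, P3:M(84) | bus: BusUpgr
[25] P0: store L0 := 53 | P0:M(53), P1:I, P2:I, P3:I | bus: none
[26] P3: load  L6 | P0:I, P1:I, P2:I, P3:M(84) | bus: none

memory[L2] = 10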